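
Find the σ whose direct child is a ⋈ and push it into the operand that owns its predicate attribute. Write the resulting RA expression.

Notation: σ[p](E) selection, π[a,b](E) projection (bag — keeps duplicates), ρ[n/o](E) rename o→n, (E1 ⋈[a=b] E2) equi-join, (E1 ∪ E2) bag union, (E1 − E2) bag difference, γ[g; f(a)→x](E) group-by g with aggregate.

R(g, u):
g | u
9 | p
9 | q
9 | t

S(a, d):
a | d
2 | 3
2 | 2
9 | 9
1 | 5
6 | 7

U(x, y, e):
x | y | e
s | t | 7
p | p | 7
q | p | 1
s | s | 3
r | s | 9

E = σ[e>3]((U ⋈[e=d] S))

σ filters on e, owned by the left side.
E' = (σ[e>3](U) ⋈[e=d] S)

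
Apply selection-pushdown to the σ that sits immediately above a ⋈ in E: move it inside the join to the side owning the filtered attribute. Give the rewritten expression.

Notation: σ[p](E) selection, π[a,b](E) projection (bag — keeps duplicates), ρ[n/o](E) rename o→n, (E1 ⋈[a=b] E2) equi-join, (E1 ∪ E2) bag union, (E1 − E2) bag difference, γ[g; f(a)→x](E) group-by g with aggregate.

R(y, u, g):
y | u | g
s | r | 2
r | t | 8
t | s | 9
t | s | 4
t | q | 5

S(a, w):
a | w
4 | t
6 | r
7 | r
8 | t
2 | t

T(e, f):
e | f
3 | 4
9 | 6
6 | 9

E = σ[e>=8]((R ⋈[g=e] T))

σ filters on e, owned by the right side.
E' = (R ⋈[g=e] σ[e>=8](T))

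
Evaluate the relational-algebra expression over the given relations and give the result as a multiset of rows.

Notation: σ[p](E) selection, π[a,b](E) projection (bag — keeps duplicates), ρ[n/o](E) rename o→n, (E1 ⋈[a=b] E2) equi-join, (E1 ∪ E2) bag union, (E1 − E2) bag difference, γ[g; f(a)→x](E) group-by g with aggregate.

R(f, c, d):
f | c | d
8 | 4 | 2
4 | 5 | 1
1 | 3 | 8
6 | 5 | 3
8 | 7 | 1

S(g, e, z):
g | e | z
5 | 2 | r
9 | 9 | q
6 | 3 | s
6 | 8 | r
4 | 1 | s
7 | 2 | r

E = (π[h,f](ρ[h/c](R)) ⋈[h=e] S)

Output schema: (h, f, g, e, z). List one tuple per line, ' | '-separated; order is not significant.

Stepwise |·|:
  R → 5
  ρ[h/c](R) → 5
  π[h,f](ρ[h/c](R)) → 5
  S → 6
  (π[h,f](ρ[h/c](R)) ⋈[h=e] S) → 1

== RESULT ==
h | f | g | e | z
3 | 1 | 6 | 3 | s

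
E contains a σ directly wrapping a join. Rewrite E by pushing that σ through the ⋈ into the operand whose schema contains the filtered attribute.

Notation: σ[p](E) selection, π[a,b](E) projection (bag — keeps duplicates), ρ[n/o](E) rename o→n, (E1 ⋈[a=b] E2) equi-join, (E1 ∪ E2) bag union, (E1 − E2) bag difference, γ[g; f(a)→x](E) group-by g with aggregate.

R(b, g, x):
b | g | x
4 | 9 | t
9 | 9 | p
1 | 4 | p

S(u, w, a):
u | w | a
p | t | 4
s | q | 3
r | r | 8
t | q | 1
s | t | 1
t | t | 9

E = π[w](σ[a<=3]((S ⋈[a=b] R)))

σ filters on a, owned by the left side.
E' = π[w]((σ[a<=3](S) ⋈[a=b] R))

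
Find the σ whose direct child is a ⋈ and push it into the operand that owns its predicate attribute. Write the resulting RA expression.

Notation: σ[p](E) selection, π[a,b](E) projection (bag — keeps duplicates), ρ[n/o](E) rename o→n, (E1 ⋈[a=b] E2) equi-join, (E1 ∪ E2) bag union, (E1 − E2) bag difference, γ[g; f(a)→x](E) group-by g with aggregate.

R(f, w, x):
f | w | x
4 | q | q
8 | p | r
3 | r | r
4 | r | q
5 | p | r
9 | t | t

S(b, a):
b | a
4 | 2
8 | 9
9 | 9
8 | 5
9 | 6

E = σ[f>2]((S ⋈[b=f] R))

σ filters on f, owned by the right side.
E' = (S ⋈[b=f] σ[f>2](R))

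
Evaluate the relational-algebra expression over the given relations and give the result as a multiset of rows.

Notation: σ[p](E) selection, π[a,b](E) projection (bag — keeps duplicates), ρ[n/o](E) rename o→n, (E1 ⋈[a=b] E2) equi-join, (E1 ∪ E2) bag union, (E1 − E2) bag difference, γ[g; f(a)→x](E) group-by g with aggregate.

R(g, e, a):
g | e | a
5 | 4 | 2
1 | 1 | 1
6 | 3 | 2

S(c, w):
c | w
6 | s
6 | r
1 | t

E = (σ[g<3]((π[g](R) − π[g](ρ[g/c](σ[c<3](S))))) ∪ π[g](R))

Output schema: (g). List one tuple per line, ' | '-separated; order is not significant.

Row counts bottom-up:
  R → 3
  π[g](R) → 3
  S → 3
  σ[c<3](S) → 1
  ρ[g/c](σ[c<3](S)) → 1
  π[g](ρ[g/c](σ[c<3](S))) → 1
  (π[g](R) − π[g](ρ[g/c](σ[c<3](S)))) → 2
  σ[g<3]((π[g](R) − π[g](ρ[g/c](σ[c<3](S))))) → 0
  R → 3
  π[g](R) → 3
  (σ[g<3]((π[g](R) − π[g](ρ[g/c](σ[c<3](S))))) ∪ π[g](R)) → 3

== RESULT ==
g
1
5
6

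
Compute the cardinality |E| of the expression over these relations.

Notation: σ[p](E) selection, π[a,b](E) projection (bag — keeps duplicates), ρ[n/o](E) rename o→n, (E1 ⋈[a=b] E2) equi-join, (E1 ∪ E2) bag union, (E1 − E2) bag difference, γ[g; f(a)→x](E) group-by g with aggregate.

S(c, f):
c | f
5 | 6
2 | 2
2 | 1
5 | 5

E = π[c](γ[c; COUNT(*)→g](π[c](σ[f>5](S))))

Stepwise |·|:
  S → 4
  σ[f>5](S) → 1
  π[c](σ[f>5](S)) → 1
  γ[c; COUNT(*)→g](π[c](σ[f>5](S))) → 1
  π[c](γ[c; COUNT(*)→g](π[c](σ[f>5](S)))) → 1

|E| = 1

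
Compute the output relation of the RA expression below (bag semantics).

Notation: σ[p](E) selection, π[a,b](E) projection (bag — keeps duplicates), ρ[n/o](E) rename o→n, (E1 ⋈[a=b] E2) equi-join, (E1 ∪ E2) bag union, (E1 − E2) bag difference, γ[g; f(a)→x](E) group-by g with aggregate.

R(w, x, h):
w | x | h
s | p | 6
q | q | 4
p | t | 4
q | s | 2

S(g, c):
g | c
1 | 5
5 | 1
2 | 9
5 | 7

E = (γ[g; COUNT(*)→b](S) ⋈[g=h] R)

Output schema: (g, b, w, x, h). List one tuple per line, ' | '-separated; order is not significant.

Per-node cardinality:
  S → 4
  γ[g; COUNT(*)→b](S) → 3
  R → 4
  (γ[g; COUNT(*)→b](S) ⋈[g=h] R) → 1

== RESULT ==
g | b | w | x | h
2 | 1 | q | s | 2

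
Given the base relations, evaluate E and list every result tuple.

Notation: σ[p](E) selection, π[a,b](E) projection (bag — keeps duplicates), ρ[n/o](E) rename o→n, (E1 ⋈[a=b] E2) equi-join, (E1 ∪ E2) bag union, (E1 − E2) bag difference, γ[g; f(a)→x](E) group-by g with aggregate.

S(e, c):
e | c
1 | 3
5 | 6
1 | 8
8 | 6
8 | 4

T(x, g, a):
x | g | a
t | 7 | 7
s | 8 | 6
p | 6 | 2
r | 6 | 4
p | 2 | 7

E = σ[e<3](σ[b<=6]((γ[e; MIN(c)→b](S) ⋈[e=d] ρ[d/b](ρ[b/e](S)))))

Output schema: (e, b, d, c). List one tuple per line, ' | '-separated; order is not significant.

Per-node cardinality:
  S → 5
  γ[e; MIN(c)→b](S) → 3
  S → 5
  ρ[b/e](S) → 5
  ρ[d/b](ρ[b/e](S)) → 5
  (γ[e; MIN(c)→b](S) ⋈[e=d] ρ[d/b](ρ[b/e](S))) → 5
  σ[b<=6]((γ[e; MIN(c)→b](S) ⋈[e=d] ρ[d/b](ρ[b/e](S)))) → 5
  σ[e<3](σ[b<=6]((γ[e; MIN(c)→b](S) ⋈[e=d] ρ[d/b](ρ[b/e](S))))) → 2

== RESULT ==
e | b | d | c
1 | 3 | 1 | 3
1 | 3 | 1 | 8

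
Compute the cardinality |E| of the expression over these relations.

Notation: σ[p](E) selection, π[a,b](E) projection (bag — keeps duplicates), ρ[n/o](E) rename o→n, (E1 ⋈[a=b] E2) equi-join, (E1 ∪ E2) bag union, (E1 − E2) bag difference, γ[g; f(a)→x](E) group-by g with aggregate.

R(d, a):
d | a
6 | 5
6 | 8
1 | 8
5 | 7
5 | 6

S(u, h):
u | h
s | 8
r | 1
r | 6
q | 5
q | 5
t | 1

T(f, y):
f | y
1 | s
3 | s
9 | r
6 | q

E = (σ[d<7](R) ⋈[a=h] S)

Row counts bottom-up:
  R → 5
  σ[d<7](R) → 5
  S → 6
  (σ[d<7](R) ⋈[a=h] S) → 5

|E| = 5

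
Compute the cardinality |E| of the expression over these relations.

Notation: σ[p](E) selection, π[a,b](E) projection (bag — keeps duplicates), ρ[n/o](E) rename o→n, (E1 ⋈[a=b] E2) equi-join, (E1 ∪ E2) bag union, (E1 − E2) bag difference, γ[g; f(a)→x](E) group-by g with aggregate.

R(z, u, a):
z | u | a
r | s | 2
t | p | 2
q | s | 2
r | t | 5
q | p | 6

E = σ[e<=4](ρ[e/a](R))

Stepwise |·|:
  R → 5
  ρ[e/a](R) → 5
  σ[e<=4](ρ[e/a](R)) → 3

|E| = 3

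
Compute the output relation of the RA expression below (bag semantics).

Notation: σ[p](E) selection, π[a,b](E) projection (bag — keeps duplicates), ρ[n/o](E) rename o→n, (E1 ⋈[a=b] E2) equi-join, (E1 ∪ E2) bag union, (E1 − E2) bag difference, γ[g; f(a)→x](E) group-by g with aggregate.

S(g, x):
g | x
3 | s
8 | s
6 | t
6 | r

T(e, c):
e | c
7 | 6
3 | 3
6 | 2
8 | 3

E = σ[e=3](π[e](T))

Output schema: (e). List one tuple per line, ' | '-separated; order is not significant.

Per-node cardinality:
  T → 4
  π[e](T) → 4
  σ[e=3](π[e](T)) → 1

== RESULT ==
e
3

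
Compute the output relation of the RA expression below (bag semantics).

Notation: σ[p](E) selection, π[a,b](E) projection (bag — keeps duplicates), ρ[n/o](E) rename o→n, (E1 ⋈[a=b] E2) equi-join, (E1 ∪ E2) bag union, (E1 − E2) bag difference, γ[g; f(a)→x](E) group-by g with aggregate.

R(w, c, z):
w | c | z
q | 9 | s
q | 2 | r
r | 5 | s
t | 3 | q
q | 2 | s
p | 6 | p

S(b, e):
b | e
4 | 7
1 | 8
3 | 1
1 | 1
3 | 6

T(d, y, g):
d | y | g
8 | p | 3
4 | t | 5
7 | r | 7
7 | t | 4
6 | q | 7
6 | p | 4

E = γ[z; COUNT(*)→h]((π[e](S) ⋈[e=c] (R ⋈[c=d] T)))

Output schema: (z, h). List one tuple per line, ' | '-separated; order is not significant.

Stepwise |·|:
  S → 5
  π[e](S) → 5
  R → 6
  T → 6
  (R ⋈[c=d] T) → 2
  (π[e](S) ⋈[e=c] (R ⋈[c=d] T)) → 2
  γ[z; COUNT(*)→h]((π[e](S) ⋈[e=c] (R ⋈[c=d] T))) → 1

== RESULT ==
z | h
p | 2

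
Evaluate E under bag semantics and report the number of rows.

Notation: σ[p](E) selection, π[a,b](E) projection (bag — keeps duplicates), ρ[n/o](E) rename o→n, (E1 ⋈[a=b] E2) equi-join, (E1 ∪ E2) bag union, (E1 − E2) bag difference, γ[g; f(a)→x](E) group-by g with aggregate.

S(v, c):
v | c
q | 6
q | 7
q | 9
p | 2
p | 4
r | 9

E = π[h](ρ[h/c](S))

Row counts bottom-up:
  S → 6
  ρ[h/c](S) → 6
  π[h](ρ[h/c](S)) → 6

|E| = 6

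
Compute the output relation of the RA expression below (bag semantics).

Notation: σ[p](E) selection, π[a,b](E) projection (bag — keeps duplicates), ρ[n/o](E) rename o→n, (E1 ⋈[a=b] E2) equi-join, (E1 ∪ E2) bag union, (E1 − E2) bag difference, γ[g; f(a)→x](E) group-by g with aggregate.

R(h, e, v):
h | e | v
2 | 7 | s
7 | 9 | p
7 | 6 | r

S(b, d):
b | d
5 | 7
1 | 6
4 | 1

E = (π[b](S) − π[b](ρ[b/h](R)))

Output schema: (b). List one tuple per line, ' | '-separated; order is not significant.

Subexpression sizes:
  S → 3
  π[b](S) → 3
  R → 3
  ρ[b/h](R) → 3
  π[b](ρ[b/h](R)) → 3
  (π[b](S) − π[b](ρ[b/h](R))) → 3

== RESULT ==
b
1
4
5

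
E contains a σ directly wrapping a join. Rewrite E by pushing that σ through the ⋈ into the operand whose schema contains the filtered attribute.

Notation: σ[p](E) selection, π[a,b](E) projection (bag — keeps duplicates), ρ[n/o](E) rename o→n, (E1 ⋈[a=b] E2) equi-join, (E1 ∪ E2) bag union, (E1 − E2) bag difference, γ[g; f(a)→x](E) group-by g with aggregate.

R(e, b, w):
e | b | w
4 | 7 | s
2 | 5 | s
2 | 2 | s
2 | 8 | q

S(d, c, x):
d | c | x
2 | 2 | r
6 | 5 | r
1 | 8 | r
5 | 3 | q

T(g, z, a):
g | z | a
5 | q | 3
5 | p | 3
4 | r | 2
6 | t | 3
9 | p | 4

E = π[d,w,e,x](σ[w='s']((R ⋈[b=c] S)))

σ filters on w, owned by the left side.
E' = π[d,w,e,x]((σ[w='s'](R) ⋈[b=c] S))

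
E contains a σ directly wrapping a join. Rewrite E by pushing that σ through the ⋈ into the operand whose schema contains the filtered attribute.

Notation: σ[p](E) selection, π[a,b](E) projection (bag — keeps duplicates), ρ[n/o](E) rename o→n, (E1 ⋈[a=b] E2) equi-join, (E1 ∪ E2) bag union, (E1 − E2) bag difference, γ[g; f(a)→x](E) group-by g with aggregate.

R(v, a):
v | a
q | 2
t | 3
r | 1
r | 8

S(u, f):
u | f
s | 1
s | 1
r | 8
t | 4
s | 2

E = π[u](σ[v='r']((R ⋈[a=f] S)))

σ filters on v, owned by the left side.
E' = π[u]((σ[v='r'](R) ⋈[a=f] S))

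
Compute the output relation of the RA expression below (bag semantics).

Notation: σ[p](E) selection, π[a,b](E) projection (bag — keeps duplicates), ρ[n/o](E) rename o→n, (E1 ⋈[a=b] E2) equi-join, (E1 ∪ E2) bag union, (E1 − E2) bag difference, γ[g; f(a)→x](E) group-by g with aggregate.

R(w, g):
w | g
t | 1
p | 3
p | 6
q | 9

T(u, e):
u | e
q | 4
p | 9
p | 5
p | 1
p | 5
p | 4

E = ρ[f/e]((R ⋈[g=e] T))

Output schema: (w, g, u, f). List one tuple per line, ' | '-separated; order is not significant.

Subexpression sizes:
  R → 4
  T → 6
  (R ⋈[g=e] T) → 2
  ρ[f/e]((R ⋈[g=e] T)) → 2

== RESULT ==
w | g | u | f
q | 9 | p | 9
t | 1 | p | 1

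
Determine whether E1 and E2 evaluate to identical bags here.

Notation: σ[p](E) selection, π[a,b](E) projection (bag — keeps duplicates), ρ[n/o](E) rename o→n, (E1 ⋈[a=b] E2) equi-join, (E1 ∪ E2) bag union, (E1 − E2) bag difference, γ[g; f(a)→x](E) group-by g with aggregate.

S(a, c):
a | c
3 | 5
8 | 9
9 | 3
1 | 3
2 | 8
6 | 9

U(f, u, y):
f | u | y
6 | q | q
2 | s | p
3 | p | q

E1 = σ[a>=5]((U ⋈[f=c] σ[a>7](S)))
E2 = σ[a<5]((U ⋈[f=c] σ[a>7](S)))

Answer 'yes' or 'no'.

E1 row counts bottom-up:
  U → 3
  S → 6
  σ[a>7](S) → 2
  (U ⋈[f=c] σ[a>7](S)) → 1
  σ[a>=5]((U ⋈[f=c] σ[a>7](S))) → 1
E2 row counts bottom-up:
  U → 3
  S → 6
  σ[a>7](S) → 2
  (U ⋈[f=c] σ[a>7](S)) → 1
  σ[a<5]((U ⋈[f=c] σ[a>7](S))) → 0

E1 result:
f | u | y | a | c
3 | p | q | 9 | 3
E2 result:
f | u | y | a | c
(0 rows)
Witness: (3, 'p', 'q', 9, 3) appears 1× in E1 but 0× in E2.

no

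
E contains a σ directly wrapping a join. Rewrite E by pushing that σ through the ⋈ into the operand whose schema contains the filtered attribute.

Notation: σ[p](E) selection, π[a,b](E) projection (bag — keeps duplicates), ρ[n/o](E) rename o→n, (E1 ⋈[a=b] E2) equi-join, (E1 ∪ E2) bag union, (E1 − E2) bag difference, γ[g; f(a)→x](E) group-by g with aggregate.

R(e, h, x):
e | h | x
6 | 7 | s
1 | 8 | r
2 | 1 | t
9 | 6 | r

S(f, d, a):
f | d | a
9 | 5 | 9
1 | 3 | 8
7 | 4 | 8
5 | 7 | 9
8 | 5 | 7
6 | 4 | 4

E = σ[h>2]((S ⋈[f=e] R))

σ filters on h, owned by the right side.
E' = (S ⋈[f=e] σ[h>2](R))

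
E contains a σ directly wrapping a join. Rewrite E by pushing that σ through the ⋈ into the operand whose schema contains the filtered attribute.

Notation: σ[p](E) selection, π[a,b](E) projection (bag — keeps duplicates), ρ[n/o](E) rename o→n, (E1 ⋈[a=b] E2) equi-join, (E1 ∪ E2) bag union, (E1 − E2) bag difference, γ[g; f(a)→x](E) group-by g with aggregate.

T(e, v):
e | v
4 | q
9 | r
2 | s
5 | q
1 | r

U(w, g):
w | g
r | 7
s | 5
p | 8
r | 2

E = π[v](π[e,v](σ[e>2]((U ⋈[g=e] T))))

σ filters on e, owned by the right side.
E' = π[v](π[e,v]((U ⋈[g=e] σ[e>2](T))))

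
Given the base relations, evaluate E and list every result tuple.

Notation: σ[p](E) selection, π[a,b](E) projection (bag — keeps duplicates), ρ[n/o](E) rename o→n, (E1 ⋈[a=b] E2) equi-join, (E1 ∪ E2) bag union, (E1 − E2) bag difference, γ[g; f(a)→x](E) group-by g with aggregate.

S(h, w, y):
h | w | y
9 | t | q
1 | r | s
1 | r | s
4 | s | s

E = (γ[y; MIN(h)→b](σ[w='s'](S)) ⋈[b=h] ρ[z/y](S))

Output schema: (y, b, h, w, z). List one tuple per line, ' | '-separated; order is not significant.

Stepwise |·|:
  S → 4
  σ[w='s'](S) → 1
  γ[y; MIN(h)→b](σ[w='s'](S)) → 1
  S → 4
  ρ[z/y](S) → 4
  (γ[y; MIN(h)→b](σ[w='s'](S)) ⋈[b=h] ρ[z/y](S)) → 1

== RESULT ==
y | b | h | w | z
s | 4 | 4 | s | s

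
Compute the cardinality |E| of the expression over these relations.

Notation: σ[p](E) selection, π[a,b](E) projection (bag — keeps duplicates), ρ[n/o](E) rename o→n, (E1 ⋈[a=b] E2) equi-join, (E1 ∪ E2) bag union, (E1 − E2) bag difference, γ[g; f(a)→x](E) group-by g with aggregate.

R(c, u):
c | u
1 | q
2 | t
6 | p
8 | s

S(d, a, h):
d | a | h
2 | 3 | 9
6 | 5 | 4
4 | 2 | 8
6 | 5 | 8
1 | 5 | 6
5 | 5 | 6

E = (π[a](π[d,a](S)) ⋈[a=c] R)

Per-node cardinality:
  S → 6
  π[d,a](S) → 6
  π[a](π[d,a](S)) → 6
  R → 4
  (π[a](π[d,a](S)) ⋈[a=c] R) → 1

|E| = 1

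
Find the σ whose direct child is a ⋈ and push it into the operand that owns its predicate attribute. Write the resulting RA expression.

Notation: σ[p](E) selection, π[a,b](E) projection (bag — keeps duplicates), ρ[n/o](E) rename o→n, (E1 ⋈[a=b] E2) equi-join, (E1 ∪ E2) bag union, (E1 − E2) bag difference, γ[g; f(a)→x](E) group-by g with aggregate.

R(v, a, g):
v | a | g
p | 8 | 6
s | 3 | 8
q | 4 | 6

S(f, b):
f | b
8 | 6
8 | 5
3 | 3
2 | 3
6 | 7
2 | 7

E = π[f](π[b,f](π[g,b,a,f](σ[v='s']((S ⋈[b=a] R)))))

σ filters on v, owned by the right side.
E' = π[f](π[b,f](π[g,b,a,f]((S ⋈[b=a] σ[v='s'](R)))))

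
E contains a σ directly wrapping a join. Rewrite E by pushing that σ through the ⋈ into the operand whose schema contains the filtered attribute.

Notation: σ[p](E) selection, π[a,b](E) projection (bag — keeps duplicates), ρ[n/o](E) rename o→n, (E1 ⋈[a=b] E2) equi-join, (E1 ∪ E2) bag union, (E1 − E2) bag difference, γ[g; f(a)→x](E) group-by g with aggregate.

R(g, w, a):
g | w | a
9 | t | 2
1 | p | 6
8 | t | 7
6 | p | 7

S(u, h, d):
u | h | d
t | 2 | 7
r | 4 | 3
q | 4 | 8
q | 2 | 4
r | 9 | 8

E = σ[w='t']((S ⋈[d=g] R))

σ filters on w, owned by the right side.
E' = (S ⋈[d=g] σ[w='t'](R))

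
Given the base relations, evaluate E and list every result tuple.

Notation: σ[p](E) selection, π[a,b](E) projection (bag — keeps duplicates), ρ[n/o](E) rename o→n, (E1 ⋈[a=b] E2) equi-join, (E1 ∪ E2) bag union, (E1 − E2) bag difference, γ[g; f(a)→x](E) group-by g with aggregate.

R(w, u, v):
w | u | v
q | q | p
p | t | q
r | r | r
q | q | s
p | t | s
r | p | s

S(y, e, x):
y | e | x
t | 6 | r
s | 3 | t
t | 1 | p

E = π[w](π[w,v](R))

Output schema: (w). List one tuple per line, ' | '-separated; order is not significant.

Subexpression sizes:
  R → 6
  π[w,v](R) → 6
  π[w](π[w,v](R)) → 6

== RESULT ==
w
p
p
q
q
r
r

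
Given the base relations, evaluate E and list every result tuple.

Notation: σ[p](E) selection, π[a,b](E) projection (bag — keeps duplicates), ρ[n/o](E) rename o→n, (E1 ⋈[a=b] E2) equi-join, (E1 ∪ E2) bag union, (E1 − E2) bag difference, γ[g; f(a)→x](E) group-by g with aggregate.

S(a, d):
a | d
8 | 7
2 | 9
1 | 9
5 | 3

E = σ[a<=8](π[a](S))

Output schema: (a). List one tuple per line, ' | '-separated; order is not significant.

Stepwise |·|:
  S → 4
  π[a](S) → 4
  σ[a<=8](π[a](S)) → 4

== RESULT ==
a
1
2
5
8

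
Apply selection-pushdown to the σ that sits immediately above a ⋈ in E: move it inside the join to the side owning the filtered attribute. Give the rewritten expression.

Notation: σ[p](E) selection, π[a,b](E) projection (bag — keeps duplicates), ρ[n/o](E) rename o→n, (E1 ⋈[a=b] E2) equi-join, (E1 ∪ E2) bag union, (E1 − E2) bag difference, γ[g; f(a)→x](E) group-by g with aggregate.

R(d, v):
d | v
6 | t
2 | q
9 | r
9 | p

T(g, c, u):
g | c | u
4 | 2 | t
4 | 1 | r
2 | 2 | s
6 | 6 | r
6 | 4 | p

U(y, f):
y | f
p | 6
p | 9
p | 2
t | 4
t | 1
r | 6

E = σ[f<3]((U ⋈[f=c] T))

σ filters on f, owned by the left side.
E' = (σ[f<3](U) ⋈[f=c] T)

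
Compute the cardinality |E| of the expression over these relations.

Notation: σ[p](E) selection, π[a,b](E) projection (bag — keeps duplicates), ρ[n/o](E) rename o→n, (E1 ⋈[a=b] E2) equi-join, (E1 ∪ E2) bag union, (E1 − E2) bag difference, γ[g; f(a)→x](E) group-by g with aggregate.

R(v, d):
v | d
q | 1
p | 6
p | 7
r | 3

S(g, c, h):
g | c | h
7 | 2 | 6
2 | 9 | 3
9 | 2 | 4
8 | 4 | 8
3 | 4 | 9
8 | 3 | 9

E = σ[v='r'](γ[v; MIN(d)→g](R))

Per-node cardinality:
  R → 4
  γ[v; MIN(d)→g](R) → 3
  σ[v='r'](γ[v; MIN(d)→g](R)) → 1

|E| = 1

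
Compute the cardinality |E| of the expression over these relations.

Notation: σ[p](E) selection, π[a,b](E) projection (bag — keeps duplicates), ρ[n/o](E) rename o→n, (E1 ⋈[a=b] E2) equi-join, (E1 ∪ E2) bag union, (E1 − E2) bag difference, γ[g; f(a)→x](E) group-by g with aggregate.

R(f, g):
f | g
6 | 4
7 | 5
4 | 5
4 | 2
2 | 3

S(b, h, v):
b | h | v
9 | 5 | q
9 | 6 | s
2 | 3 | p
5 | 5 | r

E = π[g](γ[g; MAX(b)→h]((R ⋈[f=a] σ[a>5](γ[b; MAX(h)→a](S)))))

Subexpression sizes:
  R → 5
  S → 4
  γ[b; MAX(h)→a](S) → 3
  σ[a>5](γ[b; MAX(h)→a](S)) → 1
  (R ⋈[f=a] σ[a>5](γ[b; MAX(h)→a](S))) → 1
  γ[g; MAX(b)→h]((R ⋈[f=a] σ[a>5](γ[b; MAX(h)→a](S)))) → 1
  π[g](γ[g; MAX(b)→h]((R ⋈[f=a] σ[a>5](γ[b; MAX(h)→a](S))))) → 1

|E| = 1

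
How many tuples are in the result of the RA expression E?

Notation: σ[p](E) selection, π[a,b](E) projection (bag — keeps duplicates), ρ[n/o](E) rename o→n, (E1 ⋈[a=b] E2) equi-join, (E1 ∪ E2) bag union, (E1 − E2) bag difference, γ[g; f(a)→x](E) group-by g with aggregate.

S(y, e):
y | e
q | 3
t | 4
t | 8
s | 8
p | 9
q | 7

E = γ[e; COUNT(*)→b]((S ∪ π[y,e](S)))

Subexpression sizes:
  S → 6
  S → 6
  π[y,e](S) → 6
  (S ∪ π[y,e](S)) → 12
  γ[e; COUNT(*)→b]((S ∪ π[y,e](S))) → 5

|E| = 5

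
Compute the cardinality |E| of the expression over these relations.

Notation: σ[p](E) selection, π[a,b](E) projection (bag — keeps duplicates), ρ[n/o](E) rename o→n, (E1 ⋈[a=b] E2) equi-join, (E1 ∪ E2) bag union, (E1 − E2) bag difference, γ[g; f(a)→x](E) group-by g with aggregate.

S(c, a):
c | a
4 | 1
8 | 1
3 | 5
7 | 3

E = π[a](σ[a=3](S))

Per-node cardinality:
  S → 4
  σ[a=3](S) → 1
  π[a](σ[a=3](S)) → 1

|E| = 1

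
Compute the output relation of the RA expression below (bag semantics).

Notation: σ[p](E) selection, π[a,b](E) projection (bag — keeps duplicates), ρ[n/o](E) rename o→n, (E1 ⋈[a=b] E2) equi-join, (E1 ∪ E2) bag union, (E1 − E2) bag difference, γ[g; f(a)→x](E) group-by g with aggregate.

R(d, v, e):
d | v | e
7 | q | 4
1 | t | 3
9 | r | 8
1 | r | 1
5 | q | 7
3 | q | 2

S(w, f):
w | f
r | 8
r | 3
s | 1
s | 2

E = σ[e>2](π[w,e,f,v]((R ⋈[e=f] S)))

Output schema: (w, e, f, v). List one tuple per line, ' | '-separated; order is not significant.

Row counts bottom-up:
  R → 6
  S → 4
  (R ⋈[e=f] S) → 4
  π[w,e,f,v]((R ⋈[e=f] S)) → 4
  σ[e>2](π[w,e,f,v]((R ⋈[e=f] S))) → 2

== RESULT ==
w | e | f | v
r | 3 | 3 | t
r | 8 | 8 | r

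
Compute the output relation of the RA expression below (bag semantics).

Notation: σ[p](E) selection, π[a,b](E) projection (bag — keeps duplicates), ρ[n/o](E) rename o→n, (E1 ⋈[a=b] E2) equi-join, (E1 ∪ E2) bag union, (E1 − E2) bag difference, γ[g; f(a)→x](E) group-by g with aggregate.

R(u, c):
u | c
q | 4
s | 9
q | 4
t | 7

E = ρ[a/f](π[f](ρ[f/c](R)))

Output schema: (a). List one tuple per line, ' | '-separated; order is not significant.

Row counts bottom-up:
  R → 4
  ρ[f/c](R) → 4
  π[f](ρ[f/c](R)) → 4
  ρ[a/f](π[f](ρ[f/c](R))) → 4

== RESULT ==
a
4
4
7
9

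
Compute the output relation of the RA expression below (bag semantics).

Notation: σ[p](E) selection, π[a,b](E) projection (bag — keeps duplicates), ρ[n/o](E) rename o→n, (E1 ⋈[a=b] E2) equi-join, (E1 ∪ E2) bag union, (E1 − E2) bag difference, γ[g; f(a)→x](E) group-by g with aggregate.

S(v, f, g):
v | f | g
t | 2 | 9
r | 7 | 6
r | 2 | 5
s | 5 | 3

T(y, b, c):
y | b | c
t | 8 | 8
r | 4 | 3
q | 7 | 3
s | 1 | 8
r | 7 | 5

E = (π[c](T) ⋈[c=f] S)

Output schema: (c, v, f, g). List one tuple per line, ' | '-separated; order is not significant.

Per-node cardinality:
  T → 5
  π[c](T) → 5
  S → 4
  (π[c](T) ⋈[c=f] S) → 1

== RESULT ==
c | v | f | g
5 | s | 5 | 3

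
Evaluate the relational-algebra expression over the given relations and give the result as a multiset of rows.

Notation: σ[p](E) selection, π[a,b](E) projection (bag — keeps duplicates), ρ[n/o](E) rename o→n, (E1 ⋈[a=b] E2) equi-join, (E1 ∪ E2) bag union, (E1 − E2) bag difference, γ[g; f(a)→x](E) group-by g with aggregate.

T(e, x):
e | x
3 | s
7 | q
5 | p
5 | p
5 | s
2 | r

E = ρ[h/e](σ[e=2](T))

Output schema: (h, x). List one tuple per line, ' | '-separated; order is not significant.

Per-node cardinality:
  T → 6
  σ[e=2](T) → 1
  ρ[h/e](σ[e=2](T)) → 1

== RESULT ==
h | x
2 | r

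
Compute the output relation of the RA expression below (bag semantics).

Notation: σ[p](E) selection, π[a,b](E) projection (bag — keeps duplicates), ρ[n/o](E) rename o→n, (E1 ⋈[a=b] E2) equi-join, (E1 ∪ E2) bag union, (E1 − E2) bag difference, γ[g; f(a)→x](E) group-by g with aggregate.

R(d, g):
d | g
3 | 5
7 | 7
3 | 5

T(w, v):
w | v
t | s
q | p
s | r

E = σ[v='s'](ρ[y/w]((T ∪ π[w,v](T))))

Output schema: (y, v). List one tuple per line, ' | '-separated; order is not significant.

Row counts bottom-up:
  T → 3
  T → 3
  π[w,v](T) → 3
  (T ∪ π[w,v](T)) → 6
  ρ[y/w]((T ∪ π[w,v](T))) → 6
  σ[v='s'](ρ[y/w]((T ∪ π[w,v](T)))) → 2

== RESULT ==
y | v
t | s
t | s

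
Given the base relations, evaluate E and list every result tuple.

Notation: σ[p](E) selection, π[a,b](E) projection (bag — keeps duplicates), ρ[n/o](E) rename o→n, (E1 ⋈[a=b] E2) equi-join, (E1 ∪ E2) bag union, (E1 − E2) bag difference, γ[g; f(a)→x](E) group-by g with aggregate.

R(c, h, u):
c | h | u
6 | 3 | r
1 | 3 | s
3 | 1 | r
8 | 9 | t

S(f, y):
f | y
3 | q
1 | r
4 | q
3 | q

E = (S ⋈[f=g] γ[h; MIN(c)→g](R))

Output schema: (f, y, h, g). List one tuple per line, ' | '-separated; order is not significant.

Subexpression sizes:
  S → 4
  R → 4
  γ[h; MIN(c)→g](R) → 3
  (S ⋈[f=g] γ[h; MIN(c)→g](R)) → 3

== RESULT ==
f | y | h | g
1 | r | 3 | 1
3 | q | 1 | 3
3 | q | 1 | 3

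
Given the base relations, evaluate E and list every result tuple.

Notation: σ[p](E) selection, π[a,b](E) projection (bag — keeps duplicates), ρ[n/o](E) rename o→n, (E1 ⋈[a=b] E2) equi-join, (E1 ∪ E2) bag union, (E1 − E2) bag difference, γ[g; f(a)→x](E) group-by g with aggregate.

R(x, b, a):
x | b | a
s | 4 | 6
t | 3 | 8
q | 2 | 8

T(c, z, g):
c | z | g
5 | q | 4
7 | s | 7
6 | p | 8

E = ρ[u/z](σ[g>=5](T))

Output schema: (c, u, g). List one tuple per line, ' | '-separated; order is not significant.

Per-node cardinality:
  T → 3
  σ[g>=5](T) → 2
  ρ[u/z](σ[g>=5](T)) → 2

== RESULT ==
c | u | g
6 | p | 8
7 | s | 7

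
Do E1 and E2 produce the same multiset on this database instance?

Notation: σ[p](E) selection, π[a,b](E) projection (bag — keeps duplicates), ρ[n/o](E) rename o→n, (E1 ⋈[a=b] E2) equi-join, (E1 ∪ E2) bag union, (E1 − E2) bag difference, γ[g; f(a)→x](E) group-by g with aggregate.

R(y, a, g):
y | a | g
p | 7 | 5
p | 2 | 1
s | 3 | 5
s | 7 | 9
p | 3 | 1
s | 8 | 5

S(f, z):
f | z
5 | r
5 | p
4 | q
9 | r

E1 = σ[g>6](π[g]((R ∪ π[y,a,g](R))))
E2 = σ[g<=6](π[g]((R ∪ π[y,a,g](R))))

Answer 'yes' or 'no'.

E1 stepwise |·|:
  R → 6
  R → 6
  π[y,a,g](R) → 6
  (R ∪ π[y,a,g](R)) → 12
  π[g]((R ∪ π[y,a,g](R))) → 12
  σ[g>6](π[g]((R ∪ π[y,a,g](R)))) → 2
E2 stepwise |·|:
  R → 6
  R → 6
  π[y,a,g](R) → 6
  (R ∪ π[y,a,g](R)) → 12
  π[g]((R ∪ π[y,a,g](R))) → 12
  σ[g<=6](π[g]((R ∪ π[y,a,g](R)))) → 10

E1 result:
g
9
9
E2 result:
g
1
1
1
1
5
5
5
5
5
5
Witness: (1,) appears 0× in E1 but 4× in E2.

no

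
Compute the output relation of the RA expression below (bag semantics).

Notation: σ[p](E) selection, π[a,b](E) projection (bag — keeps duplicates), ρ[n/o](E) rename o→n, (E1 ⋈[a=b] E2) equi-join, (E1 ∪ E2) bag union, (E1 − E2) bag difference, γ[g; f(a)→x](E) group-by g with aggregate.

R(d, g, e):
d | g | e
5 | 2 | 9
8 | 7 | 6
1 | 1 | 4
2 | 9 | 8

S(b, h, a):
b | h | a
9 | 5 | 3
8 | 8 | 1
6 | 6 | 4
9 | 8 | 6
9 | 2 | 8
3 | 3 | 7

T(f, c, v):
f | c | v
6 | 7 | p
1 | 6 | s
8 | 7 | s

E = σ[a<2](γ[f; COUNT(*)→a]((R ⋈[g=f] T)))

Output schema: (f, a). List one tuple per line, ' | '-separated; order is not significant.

Per-node cardinality:
  R → 4
  T → 3
  (R ⋈[g=f] T) → 1
  γ[f; COUNT(*)→a]((R ⋈[g=f] T)) → 1
  σ[a<2](γ[f; COUNT(*)→a]((R ⋈[g=f] T))) → 1

== RESULT ==
f | a
1 | 1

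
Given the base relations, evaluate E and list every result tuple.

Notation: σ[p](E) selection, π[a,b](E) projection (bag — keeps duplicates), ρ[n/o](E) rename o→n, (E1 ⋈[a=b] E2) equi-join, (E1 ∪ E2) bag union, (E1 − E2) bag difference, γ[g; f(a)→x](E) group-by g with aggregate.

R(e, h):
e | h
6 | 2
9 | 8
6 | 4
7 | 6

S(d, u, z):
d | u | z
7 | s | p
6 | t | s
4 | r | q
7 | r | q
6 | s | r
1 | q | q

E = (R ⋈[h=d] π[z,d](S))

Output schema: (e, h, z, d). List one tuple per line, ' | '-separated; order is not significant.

Row counts bottom-up:
  R → 4
  S → 6
  π[z,d](S) → 6
  (R ⋈[h=d] π[z,d](S)) → 3

== RESULT ==
e | h | z | d
6 | 4 | q | 4
7 | 6 | r | 6
7 | 6 | s | 6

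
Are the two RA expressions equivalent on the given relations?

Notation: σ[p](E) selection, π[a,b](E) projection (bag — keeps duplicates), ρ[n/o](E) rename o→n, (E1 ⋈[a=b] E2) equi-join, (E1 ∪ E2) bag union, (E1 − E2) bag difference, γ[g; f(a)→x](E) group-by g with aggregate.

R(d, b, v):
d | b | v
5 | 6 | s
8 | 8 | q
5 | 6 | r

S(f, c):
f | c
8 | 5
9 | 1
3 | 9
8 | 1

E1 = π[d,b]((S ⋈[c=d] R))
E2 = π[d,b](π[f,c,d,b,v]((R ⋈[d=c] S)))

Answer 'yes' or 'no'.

E1 per-node cardinality:
  S → 4
  R → 3
  (S ⋈[c=d] R) → 2
  π[d,b]((S ⋈[c=d] R)) → 2
E2 per-node cardinality:
  R → 3
  S → 4
  (R ⋈[d=c] S) → 2
  π[f,c,d,b,v]((R ⋈[d=c] S)) → 2
  π[d,b](π[f,c,d,b,v]((R ⋈[d=c] S))) → 2

E1 and E2 produce the same multiset:
d | b
5 | 6
5 | 6

yes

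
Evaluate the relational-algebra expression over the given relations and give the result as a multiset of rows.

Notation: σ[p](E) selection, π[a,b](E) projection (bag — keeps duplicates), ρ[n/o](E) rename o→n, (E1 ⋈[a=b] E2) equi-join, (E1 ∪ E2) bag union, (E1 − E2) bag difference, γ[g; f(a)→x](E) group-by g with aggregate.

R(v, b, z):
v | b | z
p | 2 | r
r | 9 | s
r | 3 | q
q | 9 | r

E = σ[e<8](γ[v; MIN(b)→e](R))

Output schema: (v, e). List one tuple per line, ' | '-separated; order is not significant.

Per-node cardinality:
  R → 4
  γ[v; MIN(b)→e](R) → 3
  σ[e<8](γ[v; MIN(b)→e](R)) → 2

== RESULT ==
v | e
p | 2
r | 3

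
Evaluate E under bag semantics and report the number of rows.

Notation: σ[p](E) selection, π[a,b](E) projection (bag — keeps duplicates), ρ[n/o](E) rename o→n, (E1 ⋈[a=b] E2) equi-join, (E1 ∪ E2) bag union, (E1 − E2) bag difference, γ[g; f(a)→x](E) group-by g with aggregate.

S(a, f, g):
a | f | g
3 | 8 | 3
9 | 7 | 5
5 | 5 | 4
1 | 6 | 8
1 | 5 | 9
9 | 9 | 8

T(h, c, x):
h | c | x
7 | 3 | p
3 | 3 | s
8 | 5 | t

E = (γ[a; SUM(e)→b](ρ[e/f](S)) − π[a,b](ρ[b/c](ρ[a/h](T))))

Stepwise |·|:
  S → 6
  ρ[e/f](S) → 6
  γ[a; SUM(e)→b](ρ[e/f](S)) → 4
  T → 3
  ρ[a/h](T) → 3
  ρ[b/c](ρ[a/h](T)) → 3
  π[a,b](ρ[b/c](ρ[a/h](T))) → 3
  (γ[a; SUM(e)→b](ρ[e/f](S)) − π[a,b](ρ[b/c](ρ[a/h](T)))) → 4

|E| = 4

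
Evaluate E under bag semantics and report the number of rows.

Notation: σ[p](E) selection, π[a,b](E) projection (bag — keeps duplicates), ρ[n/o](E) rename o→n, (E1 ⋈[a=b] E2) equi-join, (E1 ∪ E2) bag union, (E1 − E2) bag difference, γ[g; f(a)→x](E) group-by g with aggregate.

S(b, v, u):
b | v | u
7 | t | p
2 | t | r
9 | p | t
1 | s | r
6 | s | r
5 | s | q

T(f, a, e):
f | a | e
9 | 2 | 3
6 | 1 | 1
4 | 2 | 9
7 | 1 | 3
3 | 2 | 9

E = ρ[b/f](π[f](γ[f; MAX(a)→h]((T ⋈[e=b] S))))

Stepwise |·|:
  T → 5
  S → 6
  (T ⋈[e=b] S) → 3
  γ[f; MAX(a)→h]((T ⋈[e=b] S)) → 3
  π[f](γ[f; MAX(a)→h]((T ⋈[e=b] S))) → 3
  ρ[b/f](π[f](γ[f; MAX(a)→h]((T ⋈[e=b] S)))) → 3

|E| = 3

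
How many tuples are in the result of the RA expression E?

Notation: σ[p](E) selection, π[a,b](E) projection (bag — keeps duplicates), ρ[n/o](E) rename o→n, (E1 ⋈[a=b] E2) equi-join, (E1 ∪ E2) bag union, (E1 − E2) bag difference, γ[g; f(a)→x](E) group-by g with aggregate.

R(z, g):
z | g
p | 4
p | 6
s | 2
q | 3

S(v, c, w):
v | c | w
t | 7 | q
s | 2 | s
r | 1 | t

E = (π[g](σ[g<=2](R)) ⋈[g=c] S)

Stepwise |·|:
  R → 4
  σ[g<=2](R) → 1
  π[g](σ[g<=2](R)) → 1
  S → 3
  (π[g](σ[g<=2](R)) ⋈[g=c] S) → 1

|E| = 1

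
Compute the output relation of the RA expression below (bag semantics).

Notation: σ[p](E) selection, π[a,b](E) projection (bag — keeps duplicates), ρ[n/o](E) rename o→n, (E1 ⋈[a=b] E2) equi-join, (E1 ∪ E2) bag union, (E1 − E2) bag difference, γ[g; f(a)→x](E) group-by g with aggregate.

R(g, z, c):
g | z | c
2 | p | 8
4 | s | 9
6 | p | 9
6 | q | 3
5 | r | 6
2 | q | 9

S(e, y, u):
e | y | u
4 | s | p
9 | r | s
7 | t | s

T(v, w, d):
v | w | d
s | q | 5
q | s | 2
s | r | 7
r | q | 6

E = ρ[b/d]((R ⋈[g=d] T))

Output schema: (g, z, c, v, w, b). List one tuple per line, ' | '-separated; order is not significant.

Subexpression sizes:
  R → 6
  T → 4
  (R ⋈[g=d] T) → 5
  ρ[b/d]((R ⋈[g=d] T)) → 5

== RESULT ==
g | z | c | v | w | b
2 | p | 8 | q | s | 2
2 | q | 9 | q | s | 2
5 | r | 6 | s | q | 5
6 | p | 9 | r | q | 6
6 | q | 3 | r | q | 6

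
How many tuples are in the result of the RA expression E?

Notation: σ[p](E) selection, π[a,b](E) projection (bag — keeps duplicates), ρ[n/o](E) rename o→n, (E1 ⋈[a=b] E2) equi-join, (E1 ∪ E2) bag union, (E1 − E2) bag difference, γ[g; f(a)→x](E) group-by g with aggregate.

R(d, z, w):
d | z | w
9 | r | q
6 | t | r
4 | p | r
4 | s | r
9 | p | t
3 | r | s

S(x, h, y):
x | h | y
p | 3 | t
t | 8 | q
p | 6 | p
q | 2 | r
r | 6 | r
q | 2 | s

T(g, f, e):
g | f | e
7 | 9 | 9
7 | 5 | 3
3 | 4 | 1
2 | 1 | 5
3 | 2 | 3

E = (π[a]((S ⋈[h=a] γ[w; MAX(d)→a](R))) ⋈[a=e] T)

Stepwise |·|:
  S → 6
  R → 6
  γ[w; MAX(d)→a](R) → 4
  (S ⋈[h=a] γ[w; MAX(d)→a](R)) → 3
  π[a]((S ⋈[h=a] γ[w; MAX(d)→a](R))) → 3
  T → 5
  (π[a]((S ⋈[h=a] γ[w; MAX(d)→a](R))) ⋈[a=e] T) → 2

|E| = 2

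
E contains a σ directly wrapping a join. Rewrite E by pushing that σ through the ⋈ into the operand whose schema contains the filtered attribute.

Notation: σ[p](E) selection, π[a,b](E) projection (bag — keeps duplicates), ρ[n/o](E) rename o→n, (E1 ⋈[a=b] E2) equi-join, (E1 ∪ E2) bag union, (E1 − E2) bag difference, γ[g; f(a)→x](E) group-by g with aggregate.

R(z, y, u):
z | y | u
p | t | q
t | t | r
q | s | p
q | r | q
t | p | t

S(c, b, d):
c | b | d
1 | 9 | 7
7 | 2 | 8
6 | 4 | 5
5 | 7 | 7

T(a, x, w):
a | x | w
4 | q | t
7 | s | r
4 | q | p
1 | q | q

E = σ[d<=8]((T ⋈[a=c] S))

σ filters on d, owned by the right side.
E' = (T ⋈[a=c] σ[d<=8](S))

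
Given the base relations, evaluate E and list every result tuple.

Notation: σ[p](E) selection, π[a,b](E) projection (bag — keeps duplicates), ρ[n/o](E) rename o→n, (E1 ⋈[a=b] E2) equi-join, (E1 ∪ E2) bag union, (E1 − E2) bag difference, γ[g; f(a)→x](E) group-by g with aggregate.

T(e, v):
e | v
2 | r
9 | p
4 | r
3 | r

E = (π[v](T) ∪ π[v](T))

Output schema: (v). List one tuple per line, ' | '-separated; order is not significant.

Subexpression sizes:
  T → 4
  π[v](T) → 4
  T → 4
  π[v](T) → 4
  (π[v](T) ∪ π[v](T)) → 8

== RESULT ==
v
p
p
r
r
r
r
r
r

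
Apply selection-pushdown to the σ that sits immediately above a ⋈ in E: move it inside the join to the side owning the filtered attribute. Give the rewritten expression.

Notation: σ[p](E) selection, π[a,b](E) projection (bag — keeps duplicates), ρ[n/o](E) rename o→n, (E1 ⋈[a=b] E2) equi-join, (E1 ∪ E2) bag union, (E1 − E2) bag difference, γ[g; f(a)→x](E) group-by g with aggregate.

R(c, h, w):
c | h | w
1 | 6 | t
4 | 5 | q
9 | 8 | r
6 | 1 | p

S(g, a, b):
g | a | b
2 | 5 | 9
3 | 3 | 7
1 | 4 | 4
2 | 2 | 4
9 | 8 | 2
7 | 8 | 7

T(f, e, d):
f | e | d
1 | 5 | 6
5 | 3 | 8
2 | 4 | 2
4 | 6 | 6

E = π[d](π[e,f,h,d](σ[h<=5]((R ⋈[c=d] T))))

σ filters on h, owned by the left side.
E' = π[d](π[e,f,h,d]((σ[h<=5](R) ⋈[c=d] T)))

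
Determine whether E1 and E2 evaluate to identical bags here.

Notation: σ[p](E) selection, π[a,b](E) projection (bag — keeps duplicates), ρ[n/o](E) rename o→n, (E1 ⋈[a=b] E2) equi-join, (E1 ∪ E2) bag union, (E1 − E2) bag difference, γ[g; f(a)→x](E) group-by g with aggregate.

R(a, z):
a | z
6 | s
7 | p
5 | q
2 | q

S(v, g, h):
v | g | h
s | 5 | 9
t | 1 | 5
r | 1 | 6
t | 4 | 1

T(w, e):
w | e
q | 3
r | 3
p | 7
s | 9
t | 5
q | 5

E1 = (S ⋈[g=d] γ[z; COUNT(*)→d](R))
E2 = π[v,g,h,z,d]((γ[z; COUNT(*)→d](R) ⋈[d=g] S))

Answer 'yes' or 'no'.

E1 per-node cardinality:
  S → 4
  R → 4
  γ[z; COUNT(*)→d](R) → 3
  (S ⋈[g=d] γ[z; COUNT(*)→d](R)) → 4
E2 per-node cardinality:
  R → 4
  γ[z; COUNT(*)→d](R) → 3
  S → 4
  (γ[z; COUNT(*)→d](R) ⋈[d=g] S) → 4
  π[v,g,h,z,d]((γ[z; COUNT(*)→d](R) ⋈[d=g] S)) → 4

E1 and E2 produce the same multiset:
v | g | h | z | d
r | 1 | 6 | p | 1
r | 1 | 6 | s | 1
t | 1 | 5 | p | 1
t | 1 | 5 | s | 1

yes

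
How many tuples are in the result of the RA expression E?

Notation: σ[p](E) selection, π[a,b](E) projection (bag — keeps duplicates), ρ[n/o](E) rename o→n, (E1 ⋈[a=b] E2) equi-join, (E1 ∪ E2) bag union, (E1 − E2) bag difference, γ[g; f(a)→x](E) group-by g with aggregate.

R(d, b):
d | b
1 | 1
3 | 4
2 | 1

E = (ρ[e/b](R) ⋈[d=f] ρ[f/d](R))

Stepwise |·|:
  R → 3
  ρ[e/b](R) → 3
  R → 3
  ρ[f/d](R) → 3
  (ρ[e/b](R) ⋈[d=f] ρ[f/d](R)) → 3

|E| = 3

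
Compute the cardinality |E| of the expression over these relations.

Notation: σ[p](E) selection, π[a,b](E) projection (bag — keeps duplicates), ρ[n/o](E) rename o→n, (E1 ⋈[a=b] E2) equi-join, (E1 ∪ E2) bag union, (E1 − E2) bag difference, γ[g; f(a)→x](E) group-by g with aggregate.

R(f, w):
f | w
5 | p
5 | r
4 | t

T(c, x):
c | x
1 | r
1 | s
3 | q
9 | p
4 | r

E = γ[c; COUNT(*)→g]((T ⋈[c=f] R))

Per-node cardinality:
  T → 5
  R → 3
  (T ⋈[c=f] R) → 1
  γ[c; COUNT(*)→g]((T ⋈[c=f] R)) → 1

|E| = 1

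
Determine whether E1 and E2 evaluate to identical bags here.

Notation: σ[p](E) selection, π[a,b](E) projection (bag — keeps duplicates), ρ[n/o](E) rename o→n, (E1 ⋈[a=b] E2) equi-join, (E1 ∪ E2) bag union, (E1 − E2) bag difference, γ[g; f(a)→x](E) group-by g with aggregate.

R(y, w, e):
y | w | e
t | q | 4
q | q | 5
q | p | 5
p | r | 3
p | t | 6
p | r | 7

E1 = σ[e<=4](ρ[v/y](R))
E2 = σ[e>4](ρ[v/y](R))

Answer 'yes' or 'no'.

E1 per-node cardinality:
  R → 6
  ρ[v/y](R) → 6
  σ[e<=4](ρ[v/y](R)) → 2
E2 per-node cardinality:
  R → 6
  ρ[v/y](R) → 6
  σ[e>4](ρ[v/y](R)) → 4

E1 result:
v | w | e
p | r | 3
t | q | 4
E2 result:
v | w | e
p | r | 7
p | t | 6
q | p | 5
q | q | 5
Witness: ('p', 't', 6) appears 0× in E1 but 1× in E2.

no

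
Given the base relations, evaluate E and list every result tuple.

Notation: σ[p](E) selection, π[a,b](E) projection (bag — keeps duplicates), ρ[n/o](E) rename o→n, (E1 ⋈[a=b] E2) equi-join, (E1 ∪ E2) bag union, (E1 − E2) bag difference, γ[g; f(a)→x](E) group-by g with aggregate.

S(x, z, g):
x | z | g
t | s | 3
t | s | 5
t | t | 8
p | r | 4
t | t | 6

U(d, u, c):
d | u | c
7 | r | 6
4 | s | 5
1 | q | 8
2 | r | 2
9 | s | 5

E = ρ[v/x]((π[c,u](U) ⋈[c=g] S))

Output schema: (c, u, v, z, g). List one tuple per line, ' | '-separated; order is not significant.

Stepwise |·|:
  U → 5
  π[c,u](U) → 5
  S → 5
  (π[c,u](U) ⋈[c=g] S) → 4
  ρ[v/x]((π[c,u](U) ⋈[c=g] S)) → 4

== RESULT ==
c | u | v | z | g
5 | s | t | s | 5
5 | s | t | s | 5
6 | r | t | t | 6
8 | q | t | t | 8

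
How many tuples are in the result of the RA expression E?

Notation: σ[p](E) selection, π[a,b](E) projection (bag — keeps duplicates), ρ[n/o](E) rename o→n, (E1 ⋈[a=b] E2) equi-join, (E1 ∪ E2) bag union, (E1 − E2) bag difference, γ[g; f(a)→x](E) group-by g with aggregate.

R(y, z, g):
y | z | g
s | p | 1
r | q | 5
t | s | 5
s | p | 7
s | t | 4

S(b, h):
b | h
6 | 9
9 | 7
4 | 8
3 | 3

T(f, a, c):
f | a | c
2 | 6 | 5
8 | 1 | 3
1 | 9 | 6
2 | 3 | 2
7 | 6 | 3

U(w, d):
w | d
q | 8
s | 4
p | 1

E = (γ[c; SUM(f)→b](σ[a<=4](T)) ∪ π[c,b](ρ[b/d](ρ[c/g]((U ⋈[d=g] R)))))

Per-node cardinality:
  T → 5
  σ[a<=4](T) → 2
  γ[c; SUM(f)→b](σ[a<=4](T)) → 2
  U → 3
  R → 5
  (U ⋈[d=g] R) → 2
  ρ[c/g]((U ⋈[d=g] R)) → 2
  ρ[b/d](ρ[c/g]((U ⋈[d=g] R))) → 2
  π[c,b](ρ[b/d](ρ[c/g]((U ⋈[d=g] R)))) → 2
  (γ[c; SUM(f)→b](σ[a<=4](T)) ∪ π[c,b](ρ[b/d](ρ[c/g]((U ⋈[d=g] R))))) → 4

|E| = 4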